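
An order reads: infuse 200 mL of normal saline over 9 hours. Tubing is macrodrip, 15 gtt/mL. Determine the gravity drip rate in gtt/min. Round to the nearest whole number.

6 gtt/min

200 mL ÷ (9 hr × 60 = 540 min) = 0.3703704 mL/min
0.3703704 mL/min × 15 gtt/mL = 5.555556 gtt/min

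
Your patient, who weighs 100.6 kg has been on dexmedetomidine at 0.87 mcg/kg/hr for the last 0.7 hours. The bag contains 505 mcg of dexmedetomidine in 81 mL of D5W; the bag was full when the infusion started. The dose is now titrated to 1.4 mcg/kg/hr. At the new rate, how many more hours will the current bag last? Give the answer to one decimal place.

3.2 hours

Initial rate:
Dose = 0.87 mcg/kg/hr × 100.6 kg = 87.522 mcg/hr
Concentration = 505 mcg ÷ 81 mL = 6.234568 mcg/mL
Rate = 87.522 mcg/hr ÷ 6.234568 mcg/mL = 14.03818 mL/hr
Volume infused so far = 14.03818 mL/hr × 0.7 hr = 9.826728 mL
Volume remaining = 81 − 9.826728 = 71.17327 mL
New rate:
Dose = 1.4 mcg/kg/hr × 100.6 kg = 140.84 mcg/hr
Rate = 140.84 mcg/hr ÷ 6.234568 mcg/mL = 22.59018 mL/hr
Time remaining = 71.17327 mL ÷ 22.59018 mL/hr = 3.150629 hr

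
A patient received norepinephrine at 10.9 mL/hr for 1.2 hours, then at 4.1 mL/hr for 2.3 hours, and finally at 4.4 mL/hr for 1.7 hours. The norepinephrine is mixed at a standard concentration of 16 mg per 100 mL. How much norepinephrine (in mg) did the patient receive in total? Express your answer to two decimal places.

4.80 mg

Concentration = 16 mg ÷ 100 mL = 0.16 mg/mL
Stage 1: 10.9 mL/hr × 1.2 hr = 13.08 mL → 13.08 mL × 0.16 mg/mL = 2.0928 mg
Stage 2: 4.1 mL/hr × 2.3 hr = 9.43 mL → 9.43 mL × 0.16 mg/mL = 1.5088 mg
Stage 3: 4.4 mL/hr × 1.7 hr = 7.48 mL → 7.48 mL × 0.16 mg/mL = 1.1968 mg
Total = 2.0928 + 1.5088 + 1.1968 = 4.7984 mg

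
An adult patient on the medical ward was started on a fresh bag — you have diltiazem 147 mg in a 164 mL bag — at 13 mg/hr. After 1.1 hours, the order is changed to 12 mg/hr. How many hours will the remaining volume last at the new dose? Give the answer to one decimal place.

11.1 hours

Initial rate:
Concentration = 147 mg ÷ 164 mL = 0.8963415 mg/mL
Rate = 13 mg/hr ÷ 0.8963415 mg/mL = 14.5034 mL/hr
Volume infused so far = 14.5034 mL/hr × 1.1 hr = 15.95374 mL
Volume remaining = 164 − 15.95374 = 148.0463 mL
New rate:
Rate = 12 mg/hr ÷ 0.8963415 mg/mL = 13.38776 mL/hr
Time remaining = 148.0463 mL ÷ 13.38776 mL/hr = 11.05833 hr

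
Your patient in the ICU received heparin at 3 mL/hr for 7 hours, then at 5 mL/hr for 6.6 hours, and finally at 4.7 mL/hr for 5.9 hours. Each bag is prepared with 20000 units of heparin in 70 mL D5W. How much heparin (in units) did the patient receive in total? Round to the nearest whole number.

Concentration = 20000 units ÷ 70 mL = 285.7143 units/mL
Stage 1: 3 mL/hr × 7 hr = 21 mL → 21 mL × 285.7143 units/mL = 6000 units
Stage 2: 5 mL/hr × 6.6 hr = 33 mL → 33 mL × 285.7143 units/mL = 9428.571 units
Stage 3: 4.7 mL/hr × 5.9 hr = 27.73 mL → 27.73 mL × 285.7143 units/mL = 7922.857 units
Total = 6000 + 9428.571 + 7922.857 = 23351.43 units

23351 units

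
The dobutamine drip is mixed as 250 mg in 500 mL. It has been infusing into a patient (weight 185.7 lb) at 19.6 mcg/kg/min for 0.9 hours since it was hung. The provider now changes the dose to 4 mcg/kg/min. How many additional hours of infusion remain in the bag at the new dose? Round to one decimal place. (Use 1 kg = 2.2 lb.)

Initial rate:
Weight = 185.7 lb ÷ 2.2 lb/kg = 84.40909 kg
Dose = 19.6 mcg/kg/min × 84.40909 kg = 1654.418 mcg/min
1654.418 mcg/min × 60 min/hr = 99265.09 mcg/hr
Concentration = 250 mg ÷ 500 mL = 0.5 mg/mL = 500 mcg/mL
Rate = 99265.09 mcg/hr ÷ 500 mcg/mL = 198.5302 mL/hr
Volume infused so far = 198.5302 mL/hr × 0.9 hr = 178.6772 mL
Volume remaining = 500 − 178.6772 = 321.3228 mL
New rate:
Dose = 4 mcg/kg/min × 84.40909 kg = 337.6364 mcg/min
337.6364 mcg/min × 60 min/hr = 20258.18 mcg/hr
Rate = 20258.18 mcg/hr ÷ 500 mcg/mL = 40.51636 mL/hr
Time remaining = 321.3228 mL ÷ 40.51636 mL/hr = 7.930693 hr

7.9 hours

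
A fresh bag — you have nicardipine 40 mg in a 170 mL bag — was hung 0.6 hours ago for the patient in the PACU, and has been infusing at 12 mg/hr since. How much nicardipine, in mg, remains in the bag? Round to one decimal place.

Concentration = 40 mg ÷ 170 mL = 0.2352941 mg/mL
Rate = 12 mg/hr ÷ 0.2352941 mg/mL = 51 mL/hr
Volume infused = 51 mL/hr × 0.6 hr = 30.6 mL
Volume remaining = 170 − 30.6 = 139.4 mL
Drug remaining = 139.4 mL × 0.2352941 mg/mL = 32.8 mg

32.8 mg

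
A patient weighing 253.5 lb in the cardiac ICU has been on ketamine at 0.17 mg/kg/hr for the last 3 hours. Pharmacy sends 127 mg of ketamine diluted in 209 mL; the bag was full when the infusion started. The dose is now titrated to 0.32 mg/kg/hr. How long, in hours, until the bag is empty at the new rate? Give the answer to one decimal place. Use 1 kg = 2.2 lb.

Initial rate:
Weight = 253.5 lb ÷ 2.2 lb/kg = 115.2273 kg
Dose = 0.17 mg/kg/hr × 115.2273 kg = 19.58864 mg/hr
Concentration = 127 mg ÷ 209 mL = 0.6076555 mg/mL
Rate = 19.58864 mg/hr ÷ 0.6076555 mg/mL = 32.23642 mL/hr
Volume infused so far = 32.23642 mL/hr × 3 hr = 96.70925 mL
Volume remaining = 209 − 96.70925 = 112.2907 mL
New rate:
Dose = 0.32 mg/kg/hr × 115.2273 kg = 36.87273 mg/hr
Rate = 36.87273 mg/hr ÷ 0.6076555 mg/mL = 60.68031 mL/hr
Time remaining = 112.2907 mL ÷ 60.68031 mL/hr = 1.85053 hr

1.9 hours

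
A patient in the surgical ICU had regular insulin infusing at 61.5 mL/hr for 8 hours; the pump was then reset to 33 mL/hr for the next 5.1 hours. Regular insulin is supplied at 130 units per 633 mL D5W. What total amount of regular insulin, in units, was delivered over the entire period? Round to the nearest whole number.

Concentration = 130 units ÷ 633 mL = 0.2053712 units/mL
Stage 1: 61.5 mL/hr × 8 hr = 492 mL → 492 mL × 0.2053712 units/mL = 101.0427 units
Stage 2: 33 mL/hr × 5.1 hr = 168.3 mL → 168.3 mL × 0.2053712 units/mL = 34.56398 units
Total = 101.0427 + 34.56398 = 135.6066 units

136 units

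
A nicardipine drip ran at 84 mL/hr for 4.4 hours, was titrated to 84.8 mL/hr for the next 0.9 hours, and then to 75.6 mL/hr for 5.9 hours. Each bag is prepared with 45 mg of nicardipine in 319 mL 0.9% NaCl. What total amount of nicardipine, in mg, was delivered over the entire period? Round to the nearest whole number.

Concentration = 45 mg ÷ 319 mL = 0.1410658 mg/mL
Stage 1: 84 mL/hr × 4.4 hr = 369.6 mL → 369.6 mL × 0.1410658 mg/mL = 52.13793 mg
Stage 2: 84.8 mL/hr × 0.9 hr = 76.32 mL → 76.32 mL × 0.1410658 mg/mL = 10.76614 mg
Stage 3: 75.6 mL/hr × 5.9 hr = 446.04 mL → 446.04 mL × 0.1410658 mg/mL = 62.921 mg
Total = 52.13793 + 10.76614 + 62.921 = 125.8251 mg

126 mg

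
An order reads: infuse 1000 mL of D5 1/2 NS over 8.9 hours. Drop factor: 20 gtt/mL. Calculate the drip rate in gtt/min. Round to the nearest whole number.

1000 mL ÷ (8.9 hr × 60 = 534 min) = 1.872659 mL/min
1.872659 mL/min × 20 gtt/mL = 37.45318 gtt/min

37 gtt/min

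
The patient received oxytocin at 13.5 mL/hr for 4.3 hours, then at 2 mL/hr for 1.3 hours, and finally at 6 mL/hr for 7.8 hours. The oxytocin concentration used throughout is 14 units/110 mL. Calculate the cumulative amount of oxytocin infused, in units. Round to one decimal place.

Concentration = 14 units ÷ 110 mL = 0.1272727 units/mL
Stage 1: 13.5 mL/hr × 4.3 hr = 58.05 mL → 58.05 mL × 0.1272727 units/mL = 7.388182 units
Stage 2: 2 mL/hr × 1.3 hr = 2.6 mL → 2.6 mL × 0.1272727 units/mL = 0.3309091 units
Stage 3: 6 mL/hr × 7.8 hr = 46.8 mL → 46.8 mL × 0.1272727 units/mL = 5.956364 units
Total = 7.388182 + 0.3309091 + 5.956364 = 13.67545 units

13.7 units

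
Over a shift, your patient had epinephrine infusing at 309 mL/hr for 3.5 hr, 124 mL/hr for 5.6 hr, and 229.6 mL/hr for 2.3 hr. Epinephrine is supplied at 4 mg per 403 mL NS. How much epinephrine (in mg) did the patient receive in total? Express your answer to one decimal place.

Concentration = 4 mg ÷ 403 mL = 0.009925558 mg/mL
Stage 1: 309 mL/hr × 3.5 hr = 1081.5 mL → 1081.5 mL × 0.009925558 mg/mL = 10.73449 mg
Stage 2: 124 mL/hr × 5.6 hr = 694.4 mL → 694.4 mL × 0.009925558 mg/mL = 6.892308 mg
Stage 3: 229.6 mL/hr × 2.3 hr = 528.08 mL → 528.08 mL × 0.009925558 mg/mL = 5.241489 mg
Total = 10.73449 + 6.892308 + 5.241489 = 22.86829 mg

22.9 mg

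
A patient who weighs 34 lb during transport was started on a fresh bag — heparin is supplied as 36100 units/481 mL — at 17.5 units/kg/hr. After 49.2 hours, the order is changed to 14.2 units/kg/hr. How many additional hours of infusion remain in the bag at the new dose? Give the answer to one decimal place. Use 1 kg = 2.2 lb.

Initial rate:
Weight = 34 lb ÷ 2.2 lb/kg = 15.45455 kg
Dose = 17.5 units/kg/hr × 15.45455 kg = 270.4545 units/hr
Concentration = 36100 units ÷ 481 mL = 75.05198 units/mL
Rate = 270.4545 units/hr ÷ 75.05198 units/mL = 3.603563 mL/hr
Volume infused so far = 3.603563 mL/hr × 49.2 hr = 177.2953 mL
Volume remaining = 481 − 177.2953 = 303.7047 mL
New rate:
Dose = 14.2 units/kg/hr × 15.45455 kg = 219.4545 units/hr
Rate = 219.4545 units/hr ÷ 75.05198 units/mL = 2.924034 mL/hr
Time remaining = 303.7047 mL ÷ 2.924034 mL/hr = 103.865 hr

103.9 hours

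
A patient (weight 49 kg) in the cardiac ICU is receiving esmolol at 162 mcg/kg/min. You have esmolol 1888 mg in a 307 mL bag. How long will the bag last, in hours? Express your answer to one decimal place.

Dose = 162 mcg/kg/min × 49 kg = 7938 mcg/min
7938 mcg/min × 60 min/hr = 476280 mcg/hr
Concentration = 1888 mg ÷ 307 mL = 6.149837 mg/mL = 6149.837 mcg/mL
Rate = 476280 mcg/hr ÷ 6149.837 mcg/mL = 77.44595 mL/hr
Duration = 307 mL ÷ 77.44595 mL/hr = 3.964055 hr

4.0 hours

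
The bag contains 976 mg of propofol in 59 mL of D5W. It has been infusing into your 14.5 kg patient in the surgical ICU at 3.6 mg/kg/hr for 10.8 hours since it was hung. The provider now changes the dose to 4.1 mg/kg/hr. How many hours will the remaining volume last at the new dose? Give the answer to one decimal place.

6.9 hours

Initial rate:
Dose = 3.6 mg/kg/hr × 14.5 kg = 52.2 mg/hr
Concentration = 976 mg ÷ 59 mL = 16.54237 mg/mL
Rate = 52.2 mg/hr ÷ 16.54237 mg/mL = 3.155533 mL/hr
Volume infused so far = 3.155533 mL/hr × 10.8 hr = 34.07975 mL
Volume remaining = 59 − 34.07975 = 24.92025 mL
New rate:
Dose = 4.1 mg/kg/hr × 14.5 kg = 59.45 mg/hr
Rate = 59.45 mg/hr ÷ 16.54237 mg/mL = 3.593801 mL/hr
Time remaining = 24.92025 mL ÷ 3.593801 mL/hr = 6.93423 hr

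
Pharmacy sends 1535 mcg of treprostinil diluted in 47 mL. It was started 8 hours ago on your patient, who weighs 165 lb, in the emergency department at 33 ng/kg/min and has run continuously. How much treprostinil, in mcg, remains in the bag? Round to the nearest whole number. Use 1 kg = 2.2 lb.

347 mcg

Weight = 165 lb ÷ 2.2 lb/kg = 75 kg
Dose = 33 ng/kg/min × 75 kg = 2475 ng/min
2475 ng/min × 60 min/hr = 148500 ng/hr
Concentration = 1535 mcg ÷ 47 mL = 32.65957 mcg/mL = 32659.57 ng/mL
Rate = 148500 ng/hr ÷ 32659.57 ng/mL = 4.546906 mL/hr
Volume infused = 4.546906 mL/hr × 8 hr = 36.37524 mL
Volume remaining = 47 − 36.37524 = 10.62476 mL
Drug remaining = 10.62476 mL × 32659.57 ng/mL = 347000 ng = 347 mcg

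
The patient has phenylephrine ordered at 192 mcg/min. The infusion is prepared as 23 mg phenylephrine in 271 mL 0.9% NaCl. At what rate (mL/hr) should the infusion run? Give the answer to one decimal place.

135.7 mL/hr

192 mcg/min × 60 min/hr = 11520 mcg/hr
Concentration = 23 mg ÷ 271 mL = 0.08487085 mg/mL = 84.87085 mcg/mL
Rate = 11520 mcg/hr ÷ 84.87085 mcg/mL = 135.7357 mL/hr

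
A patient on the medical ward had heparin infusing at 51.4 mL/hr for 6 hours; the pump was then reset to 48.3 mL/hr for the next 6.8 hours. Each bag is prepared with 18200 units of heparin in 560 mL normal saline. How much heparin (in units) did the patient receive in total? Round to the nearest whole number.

Concentration = 18200 units ÷ 560 mL = 32.5 units/mL
Stage 1: 51.4 mL/hr × 6 hr = 308.4 mL → 308.4 mL × 32.5 units/mL = 10023 units
Stage 2: 48.3 mL/hr × 6.8 hr = 328.44 mL → 328.44 mL × 32.5 units/mL = 10674.3 units
Total = 10023 + 10674.3 = 20697.3 units

20697 units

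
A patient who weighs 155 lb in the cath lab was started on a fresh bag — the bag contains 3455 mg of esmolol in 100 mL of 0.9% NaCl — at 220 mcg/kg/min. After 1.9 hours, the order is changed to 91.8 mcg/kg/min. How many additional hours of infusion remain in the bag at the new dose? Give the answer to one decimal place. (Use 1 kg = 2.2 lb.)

4.3 hours

Initial rate:
Weight = 155 lb ÷ 2.2 lb/kg = 70.45455 kg
Dose = 220 mcg/kg/min × 70.45455 kg = 15500 mcg/min
15500 mcg/min × 60 min/hr = 930000 mcg/hr
Concentration = 3455 mg ÷ 100 mL = 34.55 mg/mL = 34550 mcg/mL
Rate = 930000 mcg/hr ÷ 34550 mcg/mL = 26.91751 mL/hr
Volume infused so far = 26.91751 mL/hr × 1.9 hr = 51.14327 mL
Volume remaining = 100 − 51.14327 = 48.85673 mL
New rate:
Dose = 91.8 mcg/kg/min × 70.45455 kg = 6467.727 mcg/min
6467.727 mcg/min × 60 min/hr = 388063.6 mcg/hr
Rate = 388063.6 mcg/hr ÷ 34550 mcg/mL = 11.23194 mL/hr
Time remaining = 48.85673 mL ÷ 11.23194 mL/hr = 4.349802 hr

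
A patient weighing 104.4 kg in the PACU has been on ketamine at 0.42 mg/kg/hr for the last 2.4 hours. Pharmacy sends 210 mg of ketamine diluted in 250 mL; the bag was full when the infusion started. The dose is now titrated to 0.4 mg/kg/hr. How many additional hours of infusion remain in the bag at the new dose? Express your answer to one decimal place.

Initial rate:
Dose = 0.42 mg/kg/hr × 104.4 kg = 43.848 mg/hr
Concentration = 210 mg ÷ 250 mL = 0.84 mg/mL
Rate = 43.848 mg/hr ÷ 0.84 mg/mL = 52.2 mL/hr
Volume infused so far = 52.2 mL/hr × 2.4 hr = 125.28 mL
Volume remaining = 250 − 125.28 = 124.72 mL
New rate:
Dose = 0.4 mg/kg/hr × 104.4 kg = 41.76 mg/hr
Rate = 41.76 mg/hr ÷ 0.84 mg/mL = 49.71429 mL/hr
Time remaining = 124.72 mL ÷ 49.71429 mL/hr = 2.508736 hr

2.5 hours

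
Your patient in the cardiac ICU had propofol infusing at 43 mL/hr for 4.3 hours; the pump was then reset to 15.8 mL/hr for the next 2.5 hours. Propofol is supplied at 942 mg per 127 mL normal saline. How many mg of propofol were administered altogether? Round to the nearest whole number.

Concentration = 942 mg ÷ 127 mL = 7.417323 mg/mL
Stage 1: 43 mL/hr × 4.3 hr = 184.9 mL → 184.9 mL × 7.417323 mg/mL = 1371.463 mg
Stage 2: 15.8 mL/hr × 2.5 hr = 39.5 mL → 39.5 mL × 7.417323 mg/mL = 292.9843 mg
Total = 1371.463 + 292.9843 = 1664.447 mg

1664 mg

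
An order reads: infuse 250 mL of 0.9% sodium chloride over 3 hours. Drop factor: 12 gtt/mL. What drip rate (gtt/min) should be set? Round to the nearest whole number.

17 gtt/min

250 mL ÷ (3 hr × 60 = 180 min) = 1.388889 mL/min
1.388889 mL/min × 12 gtt/mL = 16.66667 gtt/min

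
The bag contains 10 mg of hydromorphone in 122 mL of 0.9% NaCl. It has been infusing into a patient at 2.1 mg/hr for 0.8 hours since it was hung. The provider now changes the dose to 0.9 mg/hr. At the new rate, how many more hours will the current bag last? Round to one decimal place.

9.2 hours

Initial rate:
Concentration = 10 mg ÷ 122 mL = 0.08196721 mg/mL
Rate = 2.1 mg/hr ÷ 0.08196721 mg/mL = 25.62 mL/hr
Volume infused so far = 25.62 mL/hr × 0.8 hr = 20.496 mL
Volume remaining = 122 − 20.496 = 101.504 mL
New rate:
Rate = 0.9 mg/hr ÷ 0.08196721 mg/mL = 10.98 mL/hr
Time remaining = 101.504 mL ÷ 10.98 mL/hr = 9.244444 hr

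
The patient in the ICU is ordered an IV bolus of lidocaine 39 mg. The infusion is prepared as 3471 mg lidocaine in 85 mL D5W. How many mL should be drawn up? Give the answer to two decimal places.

Concentration = 3471 mg ÷ 85 mL = 40.83529 mg/mL
Volume = 39 mg ÷ 40.83529 mg/mL = 0.9550562 mL

0.96 mL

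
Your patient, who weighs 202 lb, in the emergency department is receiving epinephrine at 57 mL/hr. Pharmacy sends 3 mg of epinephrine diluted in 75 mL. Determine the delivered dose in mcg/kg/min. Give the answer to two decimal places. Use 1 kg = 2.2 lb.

Weight = 202 lb ÷ 2.2 lb/kg = 91.81818 kg
Concentration = 3 mg ÷ 75 mL = 0.04 mg/mL = 40 mcg/mL
Drug rate = 57 mL/hr × 40 mcg/mL = 2280 mcg/hr
2280 mcg/hr ÷ 60 min/hr = 38 mcg/min
38 mcg/min ÷ 91.81818 kg = 0.4138614 mcg/kg/min

0.41 mcg/kg/min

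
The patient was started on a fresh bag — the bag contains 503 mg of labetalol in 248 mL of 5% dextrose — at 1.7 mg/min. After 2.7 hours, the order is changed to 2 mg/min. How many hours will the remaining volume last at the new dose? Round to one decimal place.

1.9 hours

Initial rate:
1.7 mg/min × 60 min/hr = 102 mg/hr
Concentration = 503 mg ÷ 248 mL = 2.028226 mg/mL
Rate = 102 mg/hr ÷ 2.028226 mg/mL = 50.29026 mL/hr
Volume infused so far = 50.29026 mL/hr × 2.7 hr = 135.7837 mL
Volume remaining = 248 − 135.7837 = 112.2163 mL
New rate:
2 mg/min × 60 min/hr = 120 mg/hr
Rate = 120 mg/hr ÷ 2.028226 mg/mL = 59.16501 mL/hr
Time remaining = 112.2163 mL ÷ 59.16501 mL/hr = 1.896667 hr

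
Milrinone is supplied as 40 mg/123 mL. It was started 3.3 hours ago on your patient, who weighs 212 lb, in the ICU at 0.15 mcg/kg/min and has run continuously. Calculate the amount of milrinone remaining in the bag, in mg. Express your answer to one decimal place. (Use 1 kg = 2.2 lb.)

37.1 mg

Weight = 212 lb ÷ 2.2 lb/kg = 96.36364 kg
Dose = 0.15 mcg/kg/min × 96.36364 kg = 14.45455 mcg/min
14.45455 mcg/min × 60 min/hr = 867.2727 mcg/hr
Concentration = 40 mg ÷ 123 mL = 0.3252033 mg/mL = 325.2033 mcg/mL
Rate = 867.2727 mcg/hr ÷ 325.2033 mcg/mL = 2.666864 mL/hr
Volume infused = 2.666864 mL/hr × 3.3 hr = 8.80065 mL
Volume remaining = 123 − 8.80065 = 114.1993 mL
Drug remaining = 114.1993 mL × 325.2033 mcg/mL = 37138 mcg = 37.138 mg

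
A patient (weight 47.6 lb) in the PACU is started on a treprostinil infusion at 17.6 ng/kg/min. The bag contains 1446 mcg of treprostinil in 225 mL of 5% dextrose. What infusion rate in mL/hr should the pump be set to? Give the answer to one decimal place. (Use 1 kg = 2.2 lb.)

Weight = 47.6 lb ÷ 2.2 lb/kg = 21.63636 kg
Dose = 17.6 ng/kg/min × 21.63636 kg = 380.8 ng/min
380.8 ng/min × 60 min/hr = 22848 ng/hr
Concentration = 1446 mcg ÷ 225 mL = 6.426667 mcg/mL = 6426.667 ng/mL
Rate = 22848 ng/hr ÷ 6426.667 ng/mL = 3.555187 mL/hr

3.6 mL/hr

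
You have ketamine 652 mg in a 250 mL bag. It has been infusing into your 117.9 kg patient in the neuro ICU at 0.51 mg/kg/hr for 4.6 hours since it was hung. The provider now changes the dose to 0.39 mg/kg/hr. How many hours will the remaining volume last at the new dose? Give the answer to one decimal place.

8.2 hours

Initial rate:
Dose = 0.51 mg/kg/hr × 117.9 kg = 60.129 mg/hr
Concentration = 652 mg ÷ 250 mL = 2.608 mg/mL
Rate = 60.129 mg/hr ÷ 2.608 mg/mL = 23.0556 mL/hr
Volume infused so far = 23.0556 mL/hr × 4.6 hr = 106.0558 mL
Volume remaining = 250 − 106.0558 = 143.9442 mL
New rate:
Dose = 0.39 mg/kg/hr × 117.9 kg = 45.981 mg/hr
Rate = 45.981 mg/hr ÷ 2.608 mg/mL = 17.63075 mL/hr
Time remaining = 143.9442 mL ÷ 17.63075 mL/hr = 8.164385 hr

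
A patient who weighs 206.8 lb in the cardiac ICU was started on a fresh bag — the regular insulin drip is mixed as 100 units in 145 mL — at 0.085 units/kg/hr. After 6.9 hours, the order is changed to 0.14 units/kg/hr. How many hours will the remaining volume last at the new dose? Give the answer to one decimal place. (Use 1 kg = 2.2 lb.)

Initial rate:
Weight = 206.8 lb ÷ 2.2 lb/kg = 94 kg
Dose = 0.085 units/kg/hr × 94 kg = 7.99 units/hr
Concentration = 100 units ÷ 145 mL = 0.6896552 units/mL
Rate = 7.99 units/hr ÷ 0.6896552 units/mL = 11.5855 mL/hr
Volume infused so far = 11.5855 mL/hr × 6.9 hr = 79.93995 mL
Volume remaining = 145 − 79.93995 = 65.06005 mL
New rate:
Dose = 0.14 units/kg/hr × 94 kg = 13.16 units/hr
Rate = 13.16 units/hr ÷ 0.6896552 units/mL = 19.082 mL/hr
Time remaining = 65.06005 mL ÷ 19.082 mL/hr = 3.409498 hr

3.4 hours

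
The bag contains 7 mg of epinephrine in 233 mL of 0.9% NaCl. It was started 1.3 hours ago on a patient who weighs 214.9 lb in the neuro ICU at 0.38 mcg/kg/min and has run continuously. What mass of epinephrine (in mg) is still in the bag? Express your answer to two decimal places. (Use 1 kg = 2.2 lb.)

Weight = 214.9 lb ÷ 2.2 lb/kg = 97.68182 kg
Dose = 0.38 mcg/kg/min × 97.68182 kg = 37.11909 mcg/min
37.11909 mcg/min × 60 min/hr = 2227.145 mcg/hr
Concentration = 7 mg ÷ 233 mL = 0.03004292 mg/mL = 30.04292 mcg/mL
Rate = 2227.145 mcg/hr ÷ 30.04292 mcg/mL = 74.13213 mL/hr
Volume infused = 74.13213 mL/hr × 1.3 hr = 96.37177 mL
Volume remaining = 233 − 96.37177 = 136.6282 mL
Drug remaining = 136.6282 mL × 30.04292 mcg/mL = 4104.711 mcg = 4.104711 mg

4.10 mg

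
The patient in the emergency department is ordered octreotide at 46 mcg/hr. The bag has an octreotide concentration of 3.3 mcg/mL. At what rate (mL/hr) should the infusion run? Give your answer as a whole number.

14 mL/hr

Rate = 46 mcg/hr ÷ 3.3 mcg/mL = 13.93939 mL/hr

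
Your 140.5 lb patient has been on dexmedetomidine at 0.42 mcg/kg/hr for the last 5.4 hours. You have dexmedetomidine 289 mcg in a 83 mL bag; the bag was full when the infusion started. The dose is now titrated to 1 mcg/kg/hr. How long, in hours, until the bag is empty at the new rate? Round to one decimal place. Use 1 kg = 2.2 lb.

Initial rate:
Weight = 140.5 lb ÷ 2.2 lb/kg = 63.86364 kg
Dose = 0.42 mcg/kg/hr × 63.86364 kg = 26.82273 mcg/hr
Concentration = 289 mcg ÷ 83 mL = 3.481928 mcg/mL
Rate = 26.82273 mcg/hr ÷ 3.481928 mcg/mL = 7.703413 mL/hr
Volume infused so far = 7.703413 mL/hr × 5.4 hr = 41.59843 mL
Volume remaining = 83 − 41.59843 = 41.40157 mL
New rate:
Dose = 1 mcg/kg/hr × 63.86364 kg = 63.86364 mcg/hr
Rate = 63.86364 mcg/hr ÷ 3.481928 mcg/mL = 18.34146 mL/hr
Time remaining = 41.40157 mL ÷ 18.34146 mL/hr = 2.257267 hr

2.3 hours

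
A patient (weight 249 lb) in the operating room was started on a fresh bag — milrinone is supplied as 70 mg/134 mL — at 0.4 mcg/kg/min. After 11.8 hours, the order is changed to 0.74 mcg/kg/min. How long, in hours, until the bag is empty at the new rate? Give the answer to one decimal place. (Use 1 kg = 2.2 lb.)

7.6 hours

Initial rate:
Weight = 249 lb ÷ 2.2 lb/kg = 113.1818 kg
Dose = 0.4 mcg/kg/min × 113.1818 kg = 45.27273 mcg/min
45.27273 mcg/min × 60 min/hr = 2716.364 mcg/hr
Concentration = 70 mg ÷ 134 mL = 0.5223881 mg/mL = 522.3881 mcg/mL
Rate = 2716.364 mcg/hr ÷ 522.3881 mcg/mL = 5.199896 mL/hr
Volume infused so far = 5.199896 mL/hr × 11.8 hr = 61.35877 mL
Volume remaining = 134 − 61.35877 = 72.64123 mL
New rate:
Dose = 0.74 mcg/kg/min × 113.1818 kg = 83.75455 mcg/min
83.75455 mcg/min × 60 min/hr = 5025.273 mcg/hr
Rate = 5025.273 mcg/hr ÷ 522.3881 mcg/mL = 9.619808 mL/hr
Time remaining = 72.64123 mL ÷ 9.619808 mL/hr = 7.551214 hr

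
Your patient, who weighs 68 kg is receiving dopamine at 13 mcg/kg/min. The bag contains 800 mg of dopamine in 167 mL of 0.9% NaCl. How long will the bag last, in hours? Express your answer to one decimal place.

Dose = 13 mcg/kg/min × 68 kg = 884 mcg/min
884 mcg/min × 60 min/hr = 53040 mcg/hr
Concentration = 800 mg ÷ 167 mL = 4.790419 mg/mL = 4790.419 mcg/mL
Rate = 53040 mcg/hr ÷ 4790.419 mcg/mL = 11.0721 mL/hr
Duration = 167 mL ÷ 11.0721 mL/hr = 15.08296 hr

15.1 hours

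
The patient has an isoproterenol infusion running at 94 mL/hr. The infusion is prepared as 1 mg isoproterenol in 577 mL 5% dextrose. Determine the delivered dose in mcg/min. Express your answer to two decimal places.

2.72 mcg/min

Concentration = 1 mg ÷ 577 mL = 0.001733102 mg/mL = 1.733102 mcg/mL
Drug rate = 94 mL/hr × 1.733102 mcg/mL = 162.9116 mcg/hr
162.9116 mcg/hr ÷ 60 min/hr = 2.715194 mcg/min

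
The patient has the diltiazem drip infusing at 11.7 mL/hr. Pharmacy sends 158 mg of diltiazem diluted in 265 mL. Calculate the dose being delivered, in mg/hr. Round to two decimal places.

Concentration = 158 mg ÷ 265 mL = 0.5962264 mg/mL
Drug rate = 11.7 mL/hr × 0.5962264 mg/mL = 6.975849 mg/hr

6.98 mg/hr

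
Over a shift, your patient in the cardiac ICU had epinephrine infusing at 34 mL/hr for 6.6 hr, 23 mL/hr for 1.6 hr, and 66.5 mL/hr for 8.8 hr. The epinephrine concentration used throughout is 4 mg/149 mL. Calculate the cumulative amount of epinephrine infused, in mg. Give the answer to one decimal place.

Concentration = 4 mg ÷ 149 mL = 0.02684564 mg/mL
Stage 1: 34 mL/hr × 6.6 hr = 224.4 mL → 224.4 mL × 0.02684564 mg/mL = 6.024161 mg
Stage 2: 23 mL/hr × 1.6 hr = 36.8 mL → 36.8 mL × 0.02684564 mg/mL = 0.9879195 mg
Stage 3: 66.5 mL/hr × 8.8 hr = 585.2 mL → 585.2 mL × 0.02684564 mg/mL = 15.71007 mg
Total = 6.024161 + 0.9879195 + 15.71007 = 22.72215 mg

22.7 mg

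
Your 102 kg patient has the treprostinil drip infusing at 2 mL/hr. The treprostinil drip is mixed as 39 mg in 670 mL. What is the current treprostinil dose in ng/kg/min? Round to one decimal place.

19.0 ng/kg/min

Concentration = 39 mg ÷ 670 mL = 0.05820896 mg/mL = 58208.96 ng/mL
Drug rate = 2 mL/hr × 58208.96 ng/mL = 116417.9 ng/hr
116417.9 ng/hr ÷ 60 min/hr = 1940.299 ng/min
1940.299 ng/min ÷ 102 kg = 19.02253 ng/kg/min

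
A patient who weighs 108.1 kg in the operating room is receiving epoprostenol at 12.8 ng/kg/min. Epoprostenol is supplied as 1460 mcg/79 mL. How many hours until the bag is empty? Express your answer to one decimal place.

Dose = 12.8 ng/kg/min × 108.1 kg = 1383.68 ng/min
1383.68 ng/min × 60 min/hr = 83020.8 ng/hr
Concentration = 1460 mcg ÷ 79 mL = 18.48101 mcg/mL = 18481.01 ng/mL
Rate = 83020.8 ng/hr ÷ 18481.01 ng/mL = 4.492221 mL/hr
Duration = 79 mL ÷ 4.492221 mL/hr = 17.58595 hr

17.6 hours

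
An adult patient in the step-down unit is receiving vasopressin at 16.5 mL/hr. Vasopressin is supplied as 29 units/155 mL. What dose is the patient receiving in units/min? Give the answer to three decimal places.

0.051 units/min

Concentration = 29 units ÷ 155 mL = 0.1870968 units/mL
Drug rate = 16.5 mL/hr × 0.1870968 units/mL = 3.087097 units/hr
3.087097 units/hr ÷ 60 min/hr = 0.05145161 units/min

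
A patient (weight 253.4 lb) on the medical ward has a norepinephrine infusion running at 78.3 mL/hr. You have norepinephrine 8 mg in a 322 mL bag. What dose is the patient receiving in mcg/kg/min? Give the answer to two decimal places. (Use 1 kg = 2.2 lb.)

0.28 mcg/kg/min

Weight = 253.4 lb ÷ 2.2 lb/kg = 115.1818 kg
Concentration = 8 mg ÷ 322 mL = 0.02484472 mg/mL = 24.84472 mcg/mL
Drug rate = 78.3 mL/hr × 24.84472 mcg/mL = 1945.342 mcg/hr
1945.342 mcg/hr ÷ 60 min/hr = 32.42236 mcg/min
32.42236 mcg/min ÷ 115.1818 kg = 0.2814885 mcg/kg/min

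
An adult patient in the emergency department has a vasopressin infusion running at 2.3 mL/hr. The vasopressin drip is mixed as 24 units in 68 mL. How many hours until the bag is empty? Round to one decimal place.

Duration = 68 mL ÷ 2.3 mL/hr = 29.56522 hr

29.6 hours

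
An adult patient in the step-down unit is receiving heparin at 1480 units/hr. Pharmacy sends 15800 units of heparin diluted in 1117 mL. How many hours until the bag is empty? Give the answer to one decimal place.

Concentration = 15800 units ÷ 1117 mL = 14.14503 units/mL
Rate = 1480 units/hr ÷ 14.14503 units/mL = 104.6304 mL/hr
Duration = 1117 mL ÷ 104.6304 mL/hr = 10.67568 hr

10.7 hours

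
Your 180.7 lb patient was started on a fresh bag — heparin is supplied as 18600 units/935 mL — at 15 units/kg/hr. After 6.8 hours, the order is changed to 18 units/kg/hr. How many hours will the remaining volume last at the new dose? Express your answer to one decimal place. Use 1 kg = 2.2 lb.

6.9 hours

Initial rate:
Weight = 180.7 lb ÷ 2.2 lb/kg = 82.13636 kg
Dose = 15 units/kg/hr × 82.13636 kg = 1232.045 units/hr
Concentration = 18600 units ÷ 935 mL = 19.89305 units/mL
Rate = 1232.045 units/hr ÷ 19.89305 units/mL = 61.93347 mL/hr
Volume infused so far = 61.93347 mL/hr × 6.8 hr = 421.1476 mL
Volume remaining = 935 − 421.1476 = 513.8524 mL
New rate:
Dose = 18 units/kg/hr × 82.13636 kg = 1478.455 units/hr
Rate = 1478.455 units/hr ÷ 19.89305 units/mL = 74.32016 mL/hr
Time remaining = 513.8524 mL ÷ 74.32016 mL/hr = 6.914038 hr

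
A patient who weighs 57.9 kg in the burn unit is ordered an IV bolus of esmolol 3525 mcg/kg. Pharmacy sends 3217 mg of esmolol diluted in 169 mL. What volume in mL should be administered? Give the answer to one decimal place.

10.7 mL

Dose = 3525 mcg/kg × 57.9 kg = 204097.5 mcg
Concentration = 3217 mg ÷ 169 mL = 19.0355 mg/mL = 19035.5 mcg/mL
Volume = 204097.5 mcg ÷ 19035.5 mcg/mL = 10.72194 mL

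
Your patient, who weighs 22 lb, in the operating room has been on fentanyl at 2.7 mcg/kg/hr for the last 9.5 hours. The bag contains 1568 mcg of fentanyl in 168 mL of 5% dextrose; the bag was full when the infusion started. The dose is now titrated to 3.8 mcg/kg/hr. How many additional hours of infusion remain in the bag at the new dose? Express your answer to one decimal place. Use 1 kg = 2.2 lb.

34.5 hours

Initial rate:
Weight = 22 lb ÷ 2.2 lb/kg = 10 kg
Dose = 2.7 mcg/kg/hr × 10 kg = 27 mcg/hr
Concentration = 1568 mcg ÷ 168 mL = 9.333333 mcg/mL
Rate = 27 mcg/hr ÷ 9.333333 mcg/mL = 2.892857 mL/hr
Volume infused so far = 2.892857 mL/hr × 9.5 hr = 27.48214 mL
Volume remaining = 168 − 27.48214 = 140.5179 mL
New rate:
Dose = 3.8 mcg/kg/hr × 10 kg = 38 mcg/hr
Rate = 38 mcg/hr ÷ 9.333333 mcg/mL = 4.071429 mL/hr
Time remaining = 140.5179 mL ÷ 4.071429 mL/hr = 34.51316 hr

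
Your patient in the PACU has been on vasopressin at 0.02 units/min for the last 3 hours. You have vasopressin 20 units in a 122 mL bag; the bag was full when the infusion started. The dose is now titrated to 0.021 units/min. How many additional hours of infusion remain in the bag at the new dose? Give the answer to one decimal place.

Initial rate:
0.02 units/min × 60 min/hr = 1.2 units/hr
Concentration = 20 units ÷ 122 mL = 0.1639344 units/mL
Rate = 1.2 units/hr ÷ 0.1639344 units/mL = 7.32 mL/hr
Volume infused so far = 7.32 mL/hr × 3 hr = 21.96 mL
Volume remaining = 122 − 21.96 = 100.04 mL
New rate:
0.021 units/min × 60 min/hr = 1.26 units/hr
Rate = 1.26 units/hr ÷ 0.1639344 units/mL = 7.686 mL/hr
Time remaining = 100.04 mL ÷ 7.686 mL/hr = 13.01587 hr

13.0 hours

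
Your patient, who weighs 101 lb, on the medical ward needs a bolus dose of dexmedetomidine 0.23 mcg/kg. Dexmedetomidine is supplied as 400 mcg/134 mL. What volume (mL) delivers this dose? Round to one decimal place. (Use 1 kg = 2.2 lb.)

Weight = 101 lb ÷ 2.2 lb/kg = 45.90909 kg
Dose = 0.23 mcg/kg × 45.90909 kg = 10.55909 mcg
Concentration = 400 mcg ÷ 134 mL = 2.985075 mcg/mL
Volume = 10.55909 mcg ÷ 2.985075 mcg/mL = 3.537295 mL

3.5 mL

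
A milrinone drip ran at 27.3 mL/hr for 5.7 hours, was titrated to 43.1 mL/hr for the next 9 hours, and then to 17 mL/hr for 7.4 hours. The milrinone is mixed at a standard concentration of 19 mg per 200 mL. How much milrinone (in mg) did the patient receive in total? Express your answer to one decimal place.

63.6 mg

Concentration = 19 mg ÷ 200 mL = 0.095 mg/mL
Stage 1: 27.3 mL/hr × 5.7 hr = 155.61 mL → 155.61 mL × 0.095 mg/mL = 14.78295 mg
Stage 2: 43.1 mL/hr × 9 hr = 387.9 mL → 387.9 mL × 0.095 mg/mL = 36.8505 mg
Stage 3: 17 mL/hr × 7.4 hr = 125.8 mL → 125.8 mL × 0.095 mg/mL = 11.951 mg
Total = 14.78295 + 36.8505 + 11.951 = 63.58445 mg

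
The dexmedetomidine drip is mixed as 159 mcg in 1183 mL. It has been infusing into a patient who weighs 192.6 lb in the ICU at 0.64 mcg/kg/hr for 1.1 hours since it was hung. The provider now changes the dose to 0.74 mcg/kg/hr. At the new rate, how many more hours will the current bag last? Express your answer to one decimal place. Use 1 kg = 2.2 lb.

1.5 hours

Initial rate:
Weight = 192.6 lb ÷ 2.2 lb/kg = 87.54545 kg
Dose = 0.64 mcg/kg/hr × 87.54545 kg = 56.02909 mcg/hr
Concentration = 159 mcg ÷ 1183 mL = 0.1344041 mcg/mL
Rate = 56.02909 mcg/hr ÷ 0.1344041 mcg/mL = 416.8705 mL/hr
Volume infused so far = 416.8705 mL/hr × 1.1 hr = 458.5576 mL
Volume remaining = 1183 − 458.5576 = 724.4424 mL
New rate:
Dose = 0.74 mcg/kg/hr × 87.54545 kg = 64.78364 mcg/hr
Rate = 64.78364 mcg/hr ÷ 0.1344041 mcg/mL = 482.0066 mL/hr
Time remaining = 724.4424 mL ÷ 482.0066 mL/hr = 1.502972 hr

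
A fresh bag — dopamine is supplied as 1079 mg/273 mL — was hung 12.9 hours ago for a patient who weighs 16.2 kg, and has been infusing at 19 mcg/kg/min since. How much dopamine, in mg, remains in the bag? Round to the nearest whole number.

Dose = 19 mcg/kg/min × 16.2 kg = 307.8 mcg/min
307.8 mcg/min × 60 min/hr = 18468 mcg/hr
Concentration = 1079 mg ÷ 273 mL = 3.952381 mg/mL = 3952.381 mcg/mL
Rate = 18468 mcg/hr ÷ 3952.381 mcg/mL = 4.672627 mL/hr
Volume infused = 4.672627 mL/hr × 12.9 hr = 60.27688 mL
Volume remaining = 273 − 60.27688 = 212.7231 mL
Drug remaining = 212.7231 mL × 3952.381 mcg/mL = 840762.8 mcg = 840.7628 mg

841 mg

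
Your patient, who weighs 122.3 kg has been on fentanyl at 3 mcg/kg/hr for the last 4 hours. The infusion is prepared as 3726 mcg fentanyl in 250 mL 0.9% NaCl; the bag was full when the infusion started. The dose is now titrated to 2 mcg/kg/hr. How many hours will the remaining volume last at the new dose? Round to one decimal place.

9.2 hours

Initial rate:
Dose = 3 mcg/kg/hr × 122.3 kg = 366.9 mcg/hr
Concentration = 3726 mcg ÷ 250 mL = 14.904 mcg/mL
Rate = 366.9 mcg/hr ÷ 14.904 mcg/mL = 24.61755 mL/hr
Volume infused so far = 24.61755 mL/hr × 4 hr = 98.47021 mL
Volume remaining = 250 − 98.47021 = 151.5298 mL
New rate:
Dose = 2 mcg/kg/hr × 122.3 kg = 244.6 mcg/hr
Rate = 244.6 mcg/hr ÷ 14.904 mcg/mL = 16.4117 mL/hr
Time remaining = 151.5298 mL ÷ 16.4117 mL/hr = 9.233034 hr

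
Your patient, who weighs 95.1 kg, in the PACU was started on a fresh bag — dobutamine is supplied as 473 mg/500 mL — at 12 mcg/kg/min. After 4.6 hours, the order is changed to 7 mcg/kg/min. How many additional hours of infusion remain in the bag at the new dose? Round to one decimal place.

4.0 hours

Initial rate:
Dose = 12 mcg/kg/min × 95.1 kg = 1141.2 mcg/min
1141.2 mcg/min × 60 min/hr = 68472 mcg/hr
Concentration = 473 mg ÷ 500 mL = 0.946 mg/mL = 946 mcg/mL
Rate = 68472 mcg/hr ÷ 946 mcg/mL = 72.38055 mL/hr
Volume infused so far = 72.38055 mL/hr × 4.6 hr = 332.9505 mL
Volume remaining = 500 − 332.9505 = 167.0495 mL
New rate:
Dose = 7 mcg/kg/min × 95.1 kg = 665.7 mcg/min
665.7 mcg/min × 60 min/hr = 39942 mcg/hr
Rate = 39942 mcg/hr ÷ 946 mcg/mL = 42.22199 mL/hr
Time remaining = 167.0495 mL ÷ 42.22199 mL/hr = 3.956457 hr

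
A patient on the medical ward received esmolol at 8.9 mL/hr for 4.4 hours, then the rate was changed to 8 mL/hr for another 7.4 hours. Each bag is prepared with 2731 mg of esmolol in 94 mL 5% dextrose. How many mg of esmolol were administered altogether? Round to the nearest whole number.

Concentration = 2731 mg ÷ 94 mL = 29.05319 mg/mL
Stage 1: 8.9 mL/hr × 4.4 hr = 39.16 mL → 39.16 mL × 29.05319 mg/mL = 1137.723 mg
Stage 2: 8 mL/hr × 7.4 hr = 59.2 mL → 59.2 mL × 29.05319 mg/mL = 1719.949 mg
Total = 1137.723 + 1719.949 = 2857.672 mg

2858 mg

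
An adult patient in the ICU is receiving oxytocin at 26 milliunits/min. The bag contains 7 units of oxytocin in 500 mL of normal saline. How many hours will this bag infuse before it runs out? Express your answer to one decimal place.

4.5 hours

26 milliunits/min × 60 min/hr = 1560 milliunits/hr
Concentration = 7 units ÷ 500 mL = 0.014 units/mL = 14 milliunits/mL
Rate = 1560 milliunits/hr ÷ 14 milliunits/mL = 111.4286 mL/hr
Duration = 500 mL ÷ 111.4286 mL/hr = 4.487179 hr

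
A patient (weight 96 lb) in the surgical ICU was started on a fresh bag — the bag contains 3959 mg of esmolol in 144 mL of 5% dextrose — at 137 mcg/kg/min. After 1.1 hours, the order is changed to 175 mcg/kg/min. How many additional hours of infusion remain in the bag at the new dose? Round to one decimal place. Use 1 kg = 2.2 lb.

Initial rate:
Weight = 96 lb ÷ 2.2 lb/kg = 43.63636 kg
Dose = 137 mcg/kg/min × 43.63636 kg = 5978.182 mcg/min
5978.182 mcg/min × 60 min/hr = 358690.9 mcg/hr
Concentration = 3959 mg ÷ 144 mL = 27.49306 mg/mL = 27493.06 mcg/mL
Rate = 358690.9 mcg/hr ÷ 27493.06 mcg/mL = 13.0466 mL/hr
Volume infused so far = 13.0466 mL/hr × 1.1 hr = 14.35126 mL
Volume remaining = 144 − 14.35126 = 129.6487 mL
New rate:
Dose = 175 mcg/kg/min × 43.63636 kg = 7636.364 mcg/min
7636.364 mcg/min × 60 min/hr = 458181.8 mcg/hr
Rate = 458181.8 mcg/hr ÷ 27493.06 mcg/mL = 16.66537 mL/hr
Time remaining = 129.6487 mL ÷ 16.66537 mL/hr = 7.779532 hr

7.8 hours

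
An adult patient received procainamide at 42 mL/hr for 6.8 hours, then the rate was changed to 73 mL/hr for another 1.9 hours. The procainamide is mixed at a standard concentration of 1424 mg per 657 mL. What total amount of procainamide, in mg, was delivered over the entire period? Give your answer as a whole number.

920 mg

Concentration = 1424 mg ÷ 657 mL = 2.167428 mg/mL
Stage 1: 42 mL/hr × 6.8 hr = 285.6 mL → 285.6 mL × 2.167428 mg/mL = 619.0174 mg
Stage 2: 73 mL/hr × 1.9 hr = 138.7 mL → 138.7 mL × 2.167428 mg/mL = 300.6222 mg
Total = 619.0174 + 300.6222 = 919.6396 mg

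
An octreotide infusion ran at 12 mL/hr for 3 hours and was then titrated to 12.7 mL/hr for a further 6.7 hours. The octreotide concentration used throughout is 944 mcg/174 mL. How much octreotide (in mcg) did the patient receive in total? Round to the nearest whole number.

Concentration = 944 mcg ÷ 174 mL = 5.425287 mcg/mL
Stage 1: 12 mL/hr × 3 hr = 36 mL → 36 mL × 5.425287 mcg/mL = 195.3103 mcg
Stage 2: 12.7 mL/hr × 6.7 hr = 85.09 mL → 85.09 mL × 5.425287 mcg/mL = 461.6377 mcg
Total = 195.3103 + 461.6377 = 656.948 mcg

657 mcg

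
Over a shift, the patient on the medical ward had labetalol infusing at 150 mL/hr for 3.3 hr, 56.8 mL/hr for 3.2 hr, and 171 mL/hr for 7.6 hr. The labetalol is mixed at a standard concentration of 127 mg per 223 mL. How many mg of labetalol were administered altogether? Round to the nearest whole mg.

1126 mg

Concentration = 127 mg ÷ 223 mL = 0.5695067 mg/mL
Stage 1: 150 mL/hr × 3.3 hr = 495 mL → 495 mL × 0.5695067 mg/mL = 281.9058 mg
Stage 2: 56.8 mL/hr × 3.2 hr = 181.76 mL → 181.76 mL × 0.5695067 mg/mL = 103.5135 mg
Stage 3: 171 mL/hr × 7.6 hr = 1299.6 mL → 1299.6 mL × 0.5695067 mg/mL = 740.1309 mg
Total = 281.9058 + 103.5135 + 740.1309 = 1125.55 mg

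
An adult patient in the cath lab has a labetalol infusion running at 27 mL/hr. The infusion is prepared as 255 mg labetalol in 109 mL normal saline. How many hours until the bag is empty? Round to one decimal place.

Duration = 109 mL ÷ 27 mL/hr = 4.037037 hr

4.0 hours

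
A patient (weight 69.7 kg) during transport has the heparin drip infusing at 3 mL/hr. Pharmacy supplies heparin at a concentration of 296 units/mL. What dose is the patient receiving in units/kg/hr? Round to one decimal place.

Drug rate = 3 mL/hr × 296 units/mL = 888 units/hr
888 units/hr ÷ 69.7 kg = 12.74032 units/kg/hr

12.7 units/kg/hr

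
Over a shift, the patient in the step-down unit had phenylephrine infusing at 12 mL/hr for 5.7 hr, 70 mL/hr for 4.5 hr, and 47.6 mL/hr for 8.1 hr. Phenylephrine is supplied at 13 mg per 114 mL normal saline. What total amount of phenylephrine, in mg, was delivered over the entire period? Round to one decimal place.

87.7 mg

Concentration = 13 mg ÷ 114 mL = 0.1140351 mg/mL
Stage 1: 12 mL/hr × 5.7 hr = 68.4 mL → 68.4 mL × 0.1140351 mg/mL = 7.8 mg
Stage 2: 70 mL/hr × 4.5 hr = 315 mL → 315 mL × 0.1140351 mg/mL = 35.92105 mg
Stage 3: 47.6 mL/hr × 8.1 hr = 385.56 mL → 385.56 mL × 0.1140351 mg/mL = 43.96737 mg
Total = 7.8 + 35.92105 + 43.96737 = 87.68842 mg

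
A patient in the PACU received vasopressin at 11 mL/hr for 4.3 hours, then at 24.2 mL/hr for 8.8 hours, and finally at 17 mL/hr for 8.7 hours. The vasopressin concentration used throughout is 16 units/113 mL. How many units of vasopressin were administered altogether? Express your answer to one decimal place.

Concentration = 16 units ÷ 113 mL = 0.1415929 units/mL
Stage 1: 11 mL/hr × 4.3 hr = 47.3 mL → 47.3 mL × 0.1415929 units/mL = 6.697345 units
Stage 2: 24.2 mL/hr × 8.8 hr = 212.96 mL → 212.96 mL × 0.1415929 units/mL = 30.15363 units
Stage 3: 17 mL/hr × 8.7 hr = 147.9 mL → 147.9 mL × 0.1415929 units/mL = 20.94159 units
Total = 6.697345 + 30.15363 + 20.94159 = 57.79257 units

57.8 units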